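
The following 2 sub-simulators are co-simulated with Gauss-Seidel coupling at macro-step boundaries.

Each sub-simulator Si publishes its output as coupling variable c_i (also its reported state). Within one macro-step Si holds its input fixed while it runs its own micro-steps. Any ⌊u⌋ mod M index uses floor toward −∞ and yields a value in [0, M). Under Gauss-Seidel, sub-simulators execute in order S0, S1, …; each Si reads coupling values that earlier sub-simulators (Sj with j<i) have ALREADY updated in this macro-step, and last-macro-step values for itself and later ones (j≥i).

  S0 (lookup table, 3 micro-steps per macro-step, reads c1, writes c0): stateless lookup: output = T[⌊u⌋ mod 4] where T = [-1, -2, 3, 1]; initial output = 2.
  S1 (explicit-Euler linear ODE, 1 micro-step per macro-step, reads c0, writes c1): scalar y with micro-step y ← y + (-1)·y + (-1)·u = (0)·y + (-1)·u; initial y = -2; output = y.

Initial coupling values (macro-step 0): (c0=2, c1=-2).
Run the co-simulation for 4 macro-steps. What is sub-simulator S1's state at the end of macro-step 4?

S1 state at macro-step 4 = 2

macro 1: S0 reads c1=-2 → after 3×micro: 3; S1 reads c0=3 → after 1×micro: -3 ⇒ (c0=3, c1=-3)
macro 2: S0 reads c1=-3 → after 3×micro: -2; S1 reads c0=-2 → after 1×micro: 2 ⇒ (c0=-2, c1=2)
macro 3: S0 reads c1=2 → after 3×micro: 3; S1 reads c0=3 → after 1×micro: -3 ⇒ (c0=3, c1=-3)
macro 4: S0 reads c1=-3 → after 3×micro: -2; S1 reads c0=-2 → after 1×micro: 2 ⇒ (c0=-2, c1=2)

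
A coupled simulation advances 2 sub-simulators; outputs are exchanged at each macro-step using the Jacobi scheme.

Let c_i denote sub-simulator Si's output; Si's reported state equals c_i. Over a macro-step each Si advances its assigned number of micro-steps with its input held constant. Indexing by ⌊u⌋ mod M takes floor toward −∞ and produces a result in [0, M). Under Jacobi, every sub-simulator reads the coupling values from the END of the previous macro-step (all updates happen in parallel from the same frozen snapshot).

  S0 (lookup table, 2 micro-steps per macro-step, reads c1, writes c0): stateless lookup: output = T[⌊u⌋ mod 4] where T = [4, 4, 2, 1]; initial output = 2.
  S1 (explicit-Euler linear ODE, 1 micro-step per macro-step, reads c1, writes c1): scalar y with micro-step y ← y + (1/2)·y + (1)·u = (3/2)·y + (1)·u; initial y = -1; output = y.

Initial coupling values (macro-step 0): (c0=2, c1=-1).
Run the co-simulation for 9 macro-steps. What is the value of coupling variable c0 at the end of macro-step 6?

macro 1: S0 reads c1=-1 → after 2×micro: 1; S1 reads c1=-1 → after 1×micro: -5/2 ⇒ (c0=1, c1=-5/2)
macro 2: S0 reads c1=-5/2 → after 2×micro: 4; S1 reads c1=-5/2 → after 1×micro: -25/4 ⇒ (c0=4, c1=-25/4)
macro 3: S0 reads c1=-25/4 → after 2×micro: 4; S1 reads c1=-25/4 → after 1×micro: -125/8 ⇒ (c0=4, c1=-125/8)
macro 4: S0 reads c1=-125/8 → after 2×micro: 4; S1 reads c1=-125/8 → after 1×micro: -625/16 ⇒ (c0=4, c1=-625/16)
macro 5: S0 reads c1=-625/16 → after 2×micro: 4; S1 reads c1=-625/16 → after 1×micro: -3125/32 ⇒ (c0=4, c1=-3125/32)
macro 6: S0 reads c1=-3125/32 → after 2×micro: 2; S1 reads c1=-3125/32 → after 1×micro: -15625/64 ⇒ (c0=2, c1=-15625/64)
macro 7: S0 reads c1=-15625/64 → after 2×micro: 1; S1 reads c1=-15625/64 → after 1×micro: -78125/128 ⇒ (c0=1, c1=-78125/128)
macro 8: S0 reads c1=-78125/128 → after 2×micro: 4; S1 reads c1=-78125/128 → after 1×micro: -390625/256 ⇒ (c0=4, c1=-390625/256)
macro 9: S0 reads c1=-390625/256 → after 2×micro: 2; S1 reads c1=-390625/256 → after 1×micro: -1953125/512 ⇒ (c0=2, c1=-1953125/512)

c0 at macro-step 6 = 2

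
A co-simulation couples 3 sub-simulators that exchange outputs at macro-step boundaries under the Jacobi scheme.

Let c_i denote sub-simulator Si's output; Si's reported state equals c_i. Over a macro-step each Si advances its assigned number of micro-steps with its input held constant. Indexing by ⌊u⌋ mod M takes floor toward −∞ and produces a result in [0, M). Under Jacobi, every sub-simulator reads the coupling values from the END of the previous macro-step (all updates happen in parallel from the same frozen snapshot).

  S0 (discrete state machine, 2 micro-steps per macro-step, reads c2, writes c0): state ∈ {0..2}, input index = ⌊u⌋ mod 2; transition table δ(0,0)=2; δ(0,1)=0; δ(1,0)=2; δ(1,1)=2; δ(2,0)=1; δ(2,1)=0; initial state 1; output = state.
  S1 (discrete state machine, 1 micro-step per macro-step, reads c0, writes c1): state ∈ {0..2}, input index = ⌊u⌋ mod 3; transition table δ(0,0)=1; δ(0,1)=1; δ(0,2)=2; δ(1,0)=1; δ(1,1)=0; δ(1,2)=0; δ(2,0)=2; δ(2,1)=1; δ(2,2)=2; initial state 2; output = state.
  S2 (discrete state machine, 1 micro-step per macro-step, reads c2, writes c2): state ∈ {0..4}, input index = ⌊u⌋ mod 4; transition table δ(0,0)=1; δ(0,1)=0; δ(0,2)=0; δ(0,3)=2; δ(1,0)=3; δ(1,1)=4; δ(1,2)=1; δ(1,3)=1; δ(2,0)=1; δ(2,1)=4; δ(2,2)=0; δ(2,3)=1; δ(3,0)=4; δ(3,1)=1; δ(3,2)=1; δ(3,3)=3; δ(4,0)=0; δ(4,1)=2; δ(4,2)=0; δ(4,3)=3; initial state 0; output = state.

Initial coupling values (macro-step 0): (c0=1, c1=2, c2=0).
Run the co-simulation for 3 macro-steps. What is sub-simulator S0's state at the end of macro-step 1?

macro 1: S0 reads c2=0 → after 2×micro: 1; S1 reads c0=1 → after 1×micro: 1; S2 reads c2=0 → after 1×micro: 1 ⇒ (c0=1, c1=1, c2=1)
macro 2: S0 reads c2=1 → after 2×micro: 0; S1 reads c0=1 → after 1×micro: 0; S2 reads c2=1 → after 1×micro: 4 ⇒ (c0=0, c1=0, c2=4)
macro 3: S0 reads c2=4 → after 2×micro: 1; S1 reads c0=0 → after 1×micro: 1; S2 reads c2=4 → after 1×micro: 0 ⇒ (c0=1, c1=1, c2=0)

S0 state at macro-step 1 = 1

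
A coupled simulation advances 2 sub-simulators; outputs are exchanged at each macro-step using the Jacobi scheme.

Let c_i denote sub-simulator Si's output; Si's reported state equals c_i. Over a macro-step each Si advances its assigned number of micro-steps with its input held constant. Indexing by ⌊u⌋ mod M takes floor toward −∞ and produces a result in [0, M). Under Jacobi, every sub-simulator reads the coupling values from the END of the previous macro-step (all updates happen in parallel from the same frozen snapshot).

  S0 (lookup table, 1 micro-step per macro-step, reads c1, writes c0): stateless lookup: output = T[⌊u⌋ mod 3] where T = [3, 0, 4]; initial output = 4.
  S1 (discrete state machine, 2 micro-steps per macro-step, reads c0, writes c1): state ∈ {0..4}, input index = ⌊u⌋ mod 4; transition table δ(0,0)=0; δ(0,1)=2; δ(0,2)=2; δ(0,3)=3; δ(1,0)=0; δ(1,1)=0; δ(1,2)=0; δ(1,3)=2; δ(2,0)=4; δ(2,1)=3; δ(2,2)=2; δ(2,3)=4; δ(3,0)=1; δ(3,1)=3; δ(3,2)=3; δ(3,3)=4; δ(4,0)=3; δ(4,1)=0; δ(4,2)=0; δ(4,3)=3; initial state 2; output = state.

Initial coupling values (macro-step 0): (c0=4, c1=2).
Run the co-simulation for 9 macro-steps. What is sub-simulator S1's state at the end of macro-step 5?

macro 1: S0 reads c1=2 → after 1×micro: 4; S1 reads c0=4 → after 2×micro: 3 ⇒ (c0=4, c1=3)
macro 2: S0 reads c1=3 → after 1×micro: 3; S1 reads c0=4 → after 2×micro: 0 ⇒ (c0=3, c1=0)
macro 3: S0 reads c1=0 → after 1×micro: 3; S1 reads c0=3 → after 2×micro: 4 ⇒ (c0=3, c1=4)
macro 4: S0 reads c1=4 → after 1×micro: 0; S1 reads c0=3 → after 2×micro: 4 ⇒ (c0=0, c1=4)
macro 5: S0 reads c1=4 → after 1×micro: 0; S1 reads c0=0 → after 2×micro: 1 ⇒ (c0=0, c1=1)
macro 6: S0 reads c1=1 → after 1×micro: 0; S1 reads c0=0 → after 2×micro: 0 ⇒ (c0=0, c1=0)
macro 7: S0 reads c1=0 → after 1×micro: 3; S1 reads c0=0 → after 2×micro: 0 ⇒ (c0=3, c1=0)
macro 8: S0 reads c1=0 → after 1×micro: 3; S1 reads c0=3 → after 2×micro: 4 ⇒ (c0=3, c1=4)
macro 9: S0 reads c1=4 → after 1×micro: 0; S1 reads c0=3 → after 2×micro: 4 ⇒ (c0=0, c1=4)

S1 state at macro-step 5 = 1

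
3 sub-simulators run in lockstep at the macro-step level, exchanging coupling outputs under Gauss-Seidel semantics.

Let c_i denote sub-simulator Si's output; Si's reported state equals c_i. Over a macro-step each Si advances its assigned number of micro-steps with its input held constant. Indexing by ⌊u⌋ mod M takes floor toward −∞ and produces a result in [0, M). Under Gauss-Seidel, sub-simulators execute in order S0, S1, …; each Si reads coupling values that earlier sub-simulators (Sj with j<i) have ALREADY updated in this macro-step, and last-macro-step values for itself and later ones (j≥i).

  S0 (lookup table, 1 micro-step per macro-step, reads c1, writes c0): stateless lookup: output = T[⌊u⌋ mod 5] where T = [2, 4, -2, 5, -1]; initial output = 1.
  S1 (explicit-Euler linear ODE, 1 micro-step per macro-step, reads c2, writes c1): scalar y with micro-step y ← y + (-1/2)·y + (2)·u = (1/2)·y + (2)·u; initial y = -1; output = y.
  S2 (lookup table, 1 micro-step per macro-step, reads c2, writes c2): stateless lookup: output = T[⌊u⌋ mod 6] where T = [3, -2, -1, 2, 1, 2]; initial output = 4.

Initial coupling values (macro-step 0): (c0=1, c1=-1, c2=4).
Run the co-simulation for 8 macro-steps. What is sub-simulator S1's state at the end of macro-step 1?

S1 state at macro-step 1 = 15/2

macro 1: S0 reads c1=-1 → after 1×micro: -1; S1 reads c2=4 → after 1×micro: 15/2; S2 reads c2=4 → after 1×micro: 1 ⇒ (c0=-1, c1=15/2, c2=1)
macro 2: S0 reads c1=15/2 → after 1×micro: -2; S1 reads c2=1 → after 1×micro: 23/4; S2 reads c2=1 → after 1×micro: -2 ⇒ (c0=-2, c1=23/4, c2=-2)
macro 3: S0 reads c1=23/4 → after 1×micro: 2; S1 reads c2=-2 → after 1×micro: -9/8; S2 reads c2=-2 → after 1×micro: 1 ⇒ (c0=2, c1=-9/8, c2=1)
macro 4: S0 reads c1=-9/8 → after 1×micro: 5; S1 reads c2=1 → after 1×micro: 23/16; S2 reads c2=1 → after 1×micro: -2 ⇒ (c0=5, c1=23/16, c2=-2)
macro 5: S0 reads c1=23/16 → after 1×micro: 4; S1 reads c2=-2 → after 1×micro: -105/32; S2 reads c2=-2 → after 1×micro: 1 ⇒ (c0=4, c1=-105/32, c2=1)
macro 6: S0 reads c1=-105/32 → after 1×micro: 4; S1 reads c2=1 → after 1×micro: 23/64; S2 reads c2=1 → after 1×micro: -2 ⇒ (c0=4, c1=23/64, c2=-2)
macro 7: S0 reads c1=23/64 → after 1×micro: 2; S1 reads c2=-2 → after 1×micro: -489/128; S2 reads c2=-2 → after 1×micro: 1 ⇒ (c0=2, c1=-489/128, c2=1)
macro 8: S0 reads c1=-489/128 → after 1×micro: 4; S1 reads c2=1 → after 1×micro: 23/256; S2 reads c2=1 → after 1×micro: -2 ⇒ (c0=4, c1=23/256, c2=-2)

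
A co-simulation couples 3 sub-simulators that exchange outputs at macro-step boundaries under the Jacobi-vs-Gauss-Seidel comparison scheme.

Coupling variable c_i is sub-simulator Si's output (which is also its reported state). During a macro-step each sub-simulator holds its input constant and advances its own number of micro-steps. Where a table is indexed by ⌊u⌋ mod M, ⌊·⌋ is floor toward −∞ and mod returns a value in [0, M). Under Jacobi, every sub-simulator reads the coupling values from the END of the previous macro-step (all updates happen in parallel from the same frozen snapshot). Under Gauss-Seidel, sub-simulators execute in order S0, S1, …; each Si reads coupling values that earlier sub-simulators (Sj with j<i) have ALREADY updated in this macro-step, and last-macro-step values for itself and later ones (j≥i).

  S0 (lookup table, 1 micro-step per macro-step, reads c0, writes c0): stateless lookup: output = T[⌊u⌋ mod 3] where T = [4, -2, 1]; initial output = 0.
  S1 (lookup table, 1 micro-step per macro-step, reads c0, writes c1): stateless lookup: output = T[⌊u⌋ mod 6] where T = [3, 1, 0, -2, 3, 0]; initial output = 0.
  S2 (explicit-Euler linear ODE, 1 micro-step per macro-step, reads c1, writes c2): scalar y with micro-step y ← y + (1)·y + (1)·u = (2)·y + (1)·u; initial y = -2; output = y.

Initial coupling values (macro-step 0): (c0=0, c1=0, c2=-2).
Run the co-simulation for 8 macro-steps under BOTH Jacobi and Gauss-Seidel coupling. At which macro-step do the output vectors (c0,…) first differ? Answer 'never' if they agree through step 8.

[Jacobi] macro 1: S0 reads c0=0 → after 1×micro: 4; S1 reads c0=0 → after 1×micro: 3; S2 reads c1=0 → after 1×micro: -4 ⇒ (c0=4, c1=3, c2=-4)
[Jacobi] macro 2: S0 reads c0=4 → after 1×micro: -2; S1 reads c0=4 → after 1×micro: 3; S2 reads c1=3 → after 1×micro: -5 ⇒ (c0=-2, c1=3, c2=-5)
[Jacobi] macro 3: S0 reads c0=-2 → after 1×micro: -2; S1 reads c0=-2 → after 1×micro: 3; S2 reads c1=3 → after 1×micro: -7 ⇒ (c0=-2, c1=3, c2=-7)
[Jacobi] macro 4: S0 reads c0=-2 → after 1×micro: -2; S1 reads c0=-2 → after 1×micro: 3; S2 reads c1=3 → after 1×micro: -11 ⇒ (c0=-2, c1=3, c2=-11)
[Jacobi] macro 5: S0 reads c0=-2 → after 1×micro: -2; S1 reads c0=-2 → after 1×micro: 3; S2 reads c1=3 → after 1×micro: -19 ⇒ (c0=-2, c1=3, c2=-19)
[Jacobi] macro 6: S0 reads c0=-2 → after 1×micro: -2; S1 reads c0=-2 → after 1×micro: 3; S2 reads c1=3 → after 1×micro: -35 ⇒ (c0=-2, c1=3, c2=-35)
[Jacobi] macro 7: S0 reads c0=-2 → after 1×micro: -2; S1 reads c0=-2 → after 1×micro: 3; S2 reads c1=3 → after 1×micro: -67 ⇒ (c0=-2, c1=3, c2=-67)
[Jacobi] macro 8: S0 reads c0=-2 → after 1×micro: -2; S1 reads c0=-2 → after 1×micro: 3; S2 reads c1=3 → after 1×micro: -131 ⇒ (c0=-2, c1=3, c2=-131)
[Gauss-Seidel] macro 1: S0 reads c0=0 → after 1×micro: 4; S1 reads c0=4 → after 1×micro: 3; S2 reads c1=3 → after 1×micro: -1 ⇒ (c0=4, c1=3, c2=-1)
[Gauss-Seidel] macro 2: S0 reads c0=4 → after 1×micro: -2; S1 reads c0=-2 → after 1×micro: 3; S2 reads c1=3 → after 1×micro: 1 ⇒ (c0=-2, c1=3, c2=1)
[Gauss-Seidel] macro 3: S0 reads c0=-2 → after 1×micro: -2; S1 reads c0=-2 → after 1×micro: 3; S2 reads c1=3 → after 1×micro: 5 ⇒ (c0=-2, c1=3, c2=5)
[Gauss-Seidel] macro 4: S0 reads c0=-2 → after 1×micro: -2; S1 reads c0=-2 → after 1×micro: 3; S2 reads c1=3 → after 1×micro: 13 ⇒ (c0=-2, c1=3, c2=13)
[Gauss-Seidel] macro 5: S0 reads c0=-2 → after 1×micro: -2; S1 reads c0=-2 → after 1×micro: 3; S2 reads c1=3 → after 1×micro: 29 ⇒ (c0=-2, c1=3, c2=29)
[Gauss-Seidel] macro 6: S0 reads c0=-2 → after 1×micro: -2; S1 reads c0=-2 → after 1×micro: 3; S2 reads c1=3 → after 1×micro: 61 ⇒ (c0=-2, c1=3, c2=61)
[Gauss-Seidel] macro 7: S0 reads c0=-2 → after 1×micro: -2; S1 reads c0=-2 → after 1×micro: 3; S2 reads c1=3 → after 1×micro: 125 ⇒ (c0=-2, c1=3, c2=125)
[Gauss-Seidel] macro 8: S0 reads c0=-2 → after 1×micro: -2; S1 reads c0=-2 → after 1×micro: 3; S2 reads c1=3 → after 1×micro: 253 ⇒ (c0=-2, c1=3, c2=253)

first divergence at macro-step: 1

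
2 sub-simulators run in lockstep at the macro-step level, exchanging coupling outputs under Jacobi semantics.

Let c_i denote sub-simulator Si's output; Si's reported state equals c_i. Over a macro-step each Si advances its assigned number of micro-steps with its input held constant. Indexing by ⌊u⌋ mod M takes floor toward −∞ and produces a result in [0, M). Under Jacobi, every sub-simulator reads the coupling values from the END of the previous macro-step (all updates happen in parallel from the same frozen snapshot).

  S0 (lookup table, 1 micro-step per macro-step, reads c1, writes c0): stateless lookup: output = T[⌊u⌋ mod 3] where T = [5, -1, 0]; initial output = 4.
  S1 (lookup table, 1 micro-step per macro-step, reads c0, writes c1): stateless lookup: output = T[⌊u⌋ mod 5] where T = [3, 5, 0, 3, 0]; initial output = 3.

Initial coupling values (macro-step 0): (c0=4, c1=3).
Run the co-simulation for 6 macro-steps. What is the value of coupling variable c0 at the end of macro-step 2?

c0 at macro-step 2 = 5

macro 1: S0 reads c1=3 → after 1×micro: 5; S1 reads c0=4 → after 1×micro: 0 ⇒ (c0=5, c1=0)
macro 2: S0 reads c1=0 → after 1×micro: 5; S1 reads c0=5 → after 1×micro: 3 ⇒ (c0=5, c1=3)
macro 3: S0 reads c1=3 → after 1×micro: 5; S1 reads c0=5 → after 1×micro: 3 ⇒ (c0=5, c1=3)
macro 4: S0 reads c1=3 → after 1×micro: 5; S1 reads c0=5 → after 1×micro: 3 ⇒ (c0=5, c1=3)
macro 5: S0 reads c1=3 → after 1×micro: 5; S1 reads c0=5 → after 1×micro: 3 ⇒ (c0=5, c1=3)
macro 6: S0 reads c1=3 → after 1×micro: 5; S1 reads c0=5 → after 1×micro: 3 ⇒ (c0=5, c1=3)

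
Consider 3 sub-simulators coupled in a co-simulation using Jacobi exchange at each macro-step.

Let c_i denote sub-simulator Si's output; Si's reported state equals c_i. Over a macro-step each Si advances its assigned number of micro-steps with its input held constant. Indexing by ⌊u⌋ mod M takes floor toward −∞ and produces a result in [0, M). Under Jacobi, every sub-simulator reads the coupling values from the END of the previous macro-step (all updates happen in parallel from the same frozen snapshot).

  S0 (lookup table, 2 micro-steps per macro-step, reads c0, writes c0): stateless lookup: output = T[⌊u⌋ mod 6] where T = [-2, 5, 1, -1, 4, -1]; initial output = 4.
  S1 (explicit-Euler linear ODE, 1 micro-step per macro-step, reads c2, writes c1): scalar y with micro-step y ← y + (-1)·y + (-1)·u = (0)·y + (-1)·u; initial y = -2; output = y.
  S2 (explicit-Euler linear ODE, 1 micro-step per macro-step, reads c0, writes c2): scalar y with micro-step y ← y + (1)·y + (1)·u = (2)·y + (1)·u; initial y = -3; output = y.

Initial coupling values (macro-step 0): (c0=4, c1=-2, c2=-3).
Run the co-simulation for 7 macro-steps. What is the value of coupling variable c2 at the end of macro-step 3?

c2 at macro-step 3 = 4

macro 1: S0 reads c0=4 → after 2×micro: 4; S1 reads c2=-3 → after 1×micro: 3; S2 reads c0=4 → after 1×micro: -2 ⇒ (c0=4, c1=3, c2=-2)
macro 2: S0 reads c0=4 → after 2×micro: 4; S1 reads c2=-2 → after 1×micro: 2; S2 reads c0=4 → after 1×micro: 0 ⇒ (c0=4, c1=2, c2=0)
macro 3: S0 reads c0=4 → after 2×micro: 4; S1 reads c2=0 → after 1×micro: 0; S2 reads c0=4 → after 1×micro: 4 ⇒ (c0=4, c1=0, c2=4)
macro 4: S0 reads c0=4 → after 2×micro: 4; S1 reads c2=4 → after 1×micro: -4; S2 reads c0=4 → after 1×micro: 12 ⇒ (c0=4, c1=-4, c2=12)
macro 5: S0 reads c0=4 → after 2×micro: 4; S1 reads c2=12 → after 1×micro: -12; S2 reads c0=4 → after 1×micro: 28 ⇒ (c0=4, c1=-12, c2=28)
macro 6: S0 reads c0=4 → after 2×micro: 4; S1 reads c2=28 → after 1×micro: -28; S2 reads c0=4 → after 1×micro: 60 ⇒ (c0=4, c1=-28, c2=60)
macro 7: S0 reads c0=4 → after 2×micro: 4; S1 reads c2=60 → after 1×micro: -60; S2 reads c0=4 → after 1×micro: 124 ⇒ (c0=4, c1=-60, c2=124)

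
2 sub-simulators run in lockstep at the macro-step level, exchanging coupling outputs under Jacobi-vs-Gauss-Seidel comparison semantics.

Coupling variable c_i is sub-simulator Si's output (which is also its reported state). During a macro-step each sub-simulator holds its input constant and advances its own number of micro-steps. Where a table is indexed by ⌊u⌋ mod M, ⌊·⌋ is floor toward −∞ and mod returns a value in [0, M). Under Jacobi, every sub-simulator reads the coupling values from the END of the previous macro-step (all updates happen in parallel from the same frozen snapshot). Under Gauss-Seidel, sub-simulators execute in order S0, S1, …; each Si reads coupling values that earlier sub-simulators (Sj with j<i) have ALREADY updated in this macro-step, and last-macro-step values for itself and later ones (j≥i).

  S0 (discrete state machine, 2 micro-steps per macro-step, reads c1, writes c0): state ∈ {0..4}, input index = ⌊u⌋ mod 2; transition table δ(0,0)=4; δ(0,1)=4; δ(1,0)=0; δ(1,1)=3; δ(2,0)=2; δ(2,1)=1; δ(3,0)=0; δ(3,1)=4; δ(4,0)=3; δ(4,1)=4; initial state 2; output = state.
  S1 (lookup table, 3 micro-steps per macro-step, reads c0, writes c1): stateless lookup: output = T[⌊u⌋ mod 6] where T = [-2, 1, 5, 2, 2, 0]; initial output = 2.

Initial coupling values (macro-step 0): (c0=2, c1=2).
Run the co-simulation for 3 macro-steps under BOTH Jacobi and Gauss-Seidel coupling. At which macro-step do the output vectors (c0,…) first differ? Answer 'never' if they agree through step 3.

[Jacobi] macro 1: S0 reads c1=2 → after 2×micro: 2; S1 reads c0=2 → after 3×micro: 5 ⇒ (c0=2, c1=5)
[Jacobi] macro 2: S0 reads c1=5 → after 2×micro: 3; S1 reads c0=2 → after 3×micro: 5 ⇒ (c0=3, c1=5)
[Jacobi] macro 3: S0 reads c1=5 → after 2×micro: 4; S1 reads c0=3 → after 3×micro: 2 ⇒ (c0=4, c1=2)
[Gauss-Seidel] macro 1: S0 reads c1=2 → after 2×micro: 2; S1 reads c0=2 → after 3×micro: 5 ⇒ (c0=2, c1=5)
[Gauss-Seidel] macro 2: S0 reads c1=5 → after 2×micro: 3; S1 reads c0=3 → after 3×micro: 2 ⇒ (c0=3, c1=2)
[Gauss-Seidel] macro 3: S0 reads c1=2 → after 2×micro: 4; S1 reads c0=4 → after 3×micro: 2 ⇒ (c0=4, c1=2)

first divergence at macro-step: 2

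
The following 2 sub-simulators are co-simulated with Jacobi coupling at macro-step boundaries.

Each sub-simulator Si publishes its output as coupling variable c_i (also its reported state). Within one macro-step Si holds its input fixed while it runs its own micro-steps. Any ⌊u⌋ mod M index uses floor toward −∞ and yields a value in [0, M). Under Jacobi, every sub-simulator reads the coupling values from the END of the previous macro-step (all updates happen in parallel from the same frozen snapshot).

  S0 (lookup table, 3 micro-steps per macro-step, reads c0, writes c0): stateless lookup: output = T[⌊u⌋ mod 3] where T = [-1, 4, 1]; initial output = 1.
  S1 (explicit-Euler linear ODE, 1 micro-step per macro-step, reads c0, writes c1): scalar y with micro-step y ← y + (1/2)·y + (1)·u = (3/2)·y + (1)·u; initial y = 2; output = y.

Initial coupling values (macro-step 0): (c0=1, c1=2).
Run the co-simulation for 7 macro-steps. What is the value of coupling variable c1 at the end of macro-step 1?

macro 1: S0 reads c0=1 → after 3×micro: 4; S1 reads c0=1 → after 1×micro: 4 ⇒ (c0=4, c1=4)
macro 2: S0 reads c0=4 → after 3×micro: 4; S1 reads c0=4 → after 1×micro: 10 ⇒ (c0=4, c1=10)
macro 3: S0 reads c0=4 → after 3×micro: 4; S1 reads c0=4 → after 1×micro: 19 ⇒ (c0=4, c1=19)
macro 4: S0 reads c0=4 → after 3×micro: 4; S1 reads c0=4 → after 1×micro: 65/2 ⇒ (c0=4, c1=65/2)
macro 5: S0 reads c0=4 → after 3×micro: 4; S1 reads c0=4 → after 1×micro: 211/4 ⇒ (c0=4, c1=211/4)
macro 6: S0 reads c0=4 → after 3×micro: 4; S1 reads c0=4 → after 1×micro: 665/8 ⇒ (c0=4, c1=665/8)
macro 7: S0 reads c0=4 → after 3×micro: 4; S1 reads c0=4 → after 1×micro: 2059/16 ⇒ (c0=4, c1=2059/16)

c1 at macro-step 1 = 4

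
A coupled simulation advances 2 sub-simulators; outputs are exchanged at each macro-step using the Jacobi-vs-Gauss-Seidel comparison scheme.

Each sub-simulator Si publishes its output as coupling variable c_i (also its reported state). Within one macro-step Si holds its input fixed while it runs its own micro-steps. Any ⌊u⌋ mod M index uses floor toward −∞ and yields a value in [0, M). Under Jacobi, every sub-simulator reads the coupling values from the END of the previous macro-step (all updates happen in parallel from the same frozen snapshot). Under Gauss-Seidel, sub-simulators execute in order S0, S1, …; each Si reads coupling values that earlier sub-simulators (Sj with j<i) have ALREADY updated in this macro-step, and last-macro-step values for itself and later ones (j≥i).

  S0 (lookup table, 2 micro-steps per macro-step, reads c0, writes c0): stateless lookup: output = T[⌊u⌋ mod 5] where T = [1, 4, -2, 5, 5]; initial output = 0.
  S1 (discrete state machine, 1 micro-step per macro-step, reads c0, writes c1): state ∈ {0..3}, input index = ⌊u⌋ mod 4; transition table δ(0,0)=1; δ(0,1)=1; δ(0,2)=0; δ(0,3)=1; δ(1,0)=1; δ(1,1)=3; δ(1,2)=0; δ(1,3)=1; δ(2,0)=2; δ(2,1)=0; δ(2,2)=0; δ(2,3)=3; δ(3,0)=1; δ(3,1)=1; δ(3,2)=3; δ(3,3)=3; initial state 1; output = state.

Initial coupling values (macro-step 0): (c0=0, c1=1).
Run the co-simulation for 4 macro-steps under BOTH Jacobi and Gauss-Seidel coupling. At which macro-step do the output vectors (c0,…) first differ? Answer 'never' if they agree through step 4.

[Jacobi] macro 1: S0 reads c0=0 → after 2×micro: 1; S1 reads c0=0 → after 1×micro: 1 ⇒ (c0=1, c1=1)
[Jacobi] macro 2: S0 reads c0=1 → after 2×micro: 4; S1 reads c0=1 → after 1×micro: 3 ⇒ (c0=4, c1=3)
[Jacobi] macro 3: S0 reads c0=4 → after 2×micro: 5; S1 reads c0=4 → after 1×micro: 1 ⇒ (c0=5, c1=1)
[Jacobi] macro 4: S0 reads c0=5 → after 2×micro: 1; S1 reads c0=5 → after 1×micro: 3 ⇒ (c0=1, c1=3)
[Gauss-Seidel] macro 1: S0 reads c0=0 → after 2×micro: 1; S1 reads c0=1 → after 1×micro: 3 ⇒ (c0=1, c1=3)
[Gauss-Seidel] macro 2: S0 reads c0=1 → after 2×micro: 4; S1 reads c0=4 → after 1×micro: 1 ⇒ (c0=4, c1=1)
[Gauss-Seidel] macro 3: S0 reads c0=4 → after 2×micro: 5; S1 reads c0=5 → after 1×micro: 3 ⇒ (c0=5, c1=3)
[Gauss-Seidel] macro 4: S0 reads c0=5 → after 2×micro: 1; S1 reads c0=1 → after 1×micro: 1 ⇒ (c0=1, c1=1)

first divergence at macro-step: 1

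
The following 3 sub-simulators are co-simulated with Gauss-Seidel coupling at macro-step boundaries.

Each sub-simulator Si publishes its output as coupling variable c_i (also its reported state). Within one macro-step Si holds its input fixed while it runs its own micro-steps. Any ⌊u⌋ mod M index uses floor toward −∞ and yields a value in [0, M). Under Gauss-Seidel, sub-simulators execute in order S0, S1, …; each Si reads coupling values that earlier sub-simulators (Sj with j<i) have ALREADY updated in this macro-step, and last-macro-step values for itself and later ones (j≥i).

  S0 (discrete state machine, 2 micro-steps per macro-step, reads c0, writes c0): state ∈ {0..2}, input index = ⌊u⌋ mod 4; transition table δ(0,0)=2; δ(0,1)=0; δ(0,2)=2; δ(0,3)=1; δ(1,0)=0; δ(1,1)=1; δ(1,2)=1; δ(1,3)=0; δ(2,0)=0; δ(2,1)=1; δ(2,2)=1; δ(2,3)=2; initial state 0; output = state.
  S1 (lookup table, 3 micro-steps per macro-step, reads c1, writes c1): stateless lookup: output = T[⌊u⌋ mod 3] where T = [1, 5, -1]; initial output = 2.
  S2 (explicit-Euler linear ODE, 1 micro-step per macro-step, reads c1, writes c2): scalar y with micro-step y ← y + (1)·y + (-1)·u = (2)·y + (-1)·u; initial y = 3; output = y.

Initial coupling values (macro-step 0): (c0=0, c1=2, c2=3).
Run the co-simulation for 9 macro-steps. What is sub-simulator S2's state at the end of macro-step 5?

S2 state at macro-step 5 = 127

macro 1: S0 reads c0=0 → after 2×micro: 0; S1 reads c1=2 → after 3×micro: -1; S2 reads c1=-1 → after 1×micro: 7 ⇒ (c0=0, c1=-1, c2=7)
macro 2: S0 reads c0=0 → after 2×micro: 0; S1 reads c1=-1 → after 3×micro: -1; S2 reads c1=-1 → after 1×micro: 15 ⇒ (c0=0, c1=-1, c2=15)
macro 3: S0 reads c0=0 → after 2×micro: 0; S1 reads c1=-1 → after 3×micro: -1; S2 reads c1=-1 → after 1×micro: 31 ⇒ (c0=0, c1=-1, c2=31)
macro 4: S0 reads c0=0 → after 2×micro: 0; S1 reads c1=-1 → after 3×micro: -1; S2 reads c1=-1 → after 1×micro: 63 ⇒ (c0=0, c1=-1, c2=63)
macro 5: S0 reads c0=0 → after 2×micro: 0; S1 reads c1=-1 → after 3×micro: -1; S2 reads c1=-1 → after 1×micro: 127 ⇒ (c0=0, c1=-1, c2=127)
macro 6: S0 reads c0=0 → after 2×micro: 0; S1 reads c1=-1 → after 3×micro: -1; S2 reads c1=-1 → after 1×micro: 255 ⇒ (c0=0, c1=-1, c2=255)
macro 7: S0 reads c0=0 → after 2×micro: 0; S1 reads c1=-1 → after 3×micro: -1; S2 reads c1=-1 → after 1×micro: 511 ⇒ (c0=0, c1=-1, c2=511)
macro 8: S0 reads c0=0 → after 2×micro: 0; S1 reads c1=-1 → after 3×micro: -1; S2 reads c1=-1 → after 1×micro: 1023 ⇒ (c0=0, c1=-1, c2=1023)
macro 9: S0 reads c0=0 → after 2×micro: 0; S1 reads c1=-1 → after 3×micro: -1; S2 reads c1=-1 → after 1×micro: 2047 ⇒ (c0=0, c1=-1, c2=2047)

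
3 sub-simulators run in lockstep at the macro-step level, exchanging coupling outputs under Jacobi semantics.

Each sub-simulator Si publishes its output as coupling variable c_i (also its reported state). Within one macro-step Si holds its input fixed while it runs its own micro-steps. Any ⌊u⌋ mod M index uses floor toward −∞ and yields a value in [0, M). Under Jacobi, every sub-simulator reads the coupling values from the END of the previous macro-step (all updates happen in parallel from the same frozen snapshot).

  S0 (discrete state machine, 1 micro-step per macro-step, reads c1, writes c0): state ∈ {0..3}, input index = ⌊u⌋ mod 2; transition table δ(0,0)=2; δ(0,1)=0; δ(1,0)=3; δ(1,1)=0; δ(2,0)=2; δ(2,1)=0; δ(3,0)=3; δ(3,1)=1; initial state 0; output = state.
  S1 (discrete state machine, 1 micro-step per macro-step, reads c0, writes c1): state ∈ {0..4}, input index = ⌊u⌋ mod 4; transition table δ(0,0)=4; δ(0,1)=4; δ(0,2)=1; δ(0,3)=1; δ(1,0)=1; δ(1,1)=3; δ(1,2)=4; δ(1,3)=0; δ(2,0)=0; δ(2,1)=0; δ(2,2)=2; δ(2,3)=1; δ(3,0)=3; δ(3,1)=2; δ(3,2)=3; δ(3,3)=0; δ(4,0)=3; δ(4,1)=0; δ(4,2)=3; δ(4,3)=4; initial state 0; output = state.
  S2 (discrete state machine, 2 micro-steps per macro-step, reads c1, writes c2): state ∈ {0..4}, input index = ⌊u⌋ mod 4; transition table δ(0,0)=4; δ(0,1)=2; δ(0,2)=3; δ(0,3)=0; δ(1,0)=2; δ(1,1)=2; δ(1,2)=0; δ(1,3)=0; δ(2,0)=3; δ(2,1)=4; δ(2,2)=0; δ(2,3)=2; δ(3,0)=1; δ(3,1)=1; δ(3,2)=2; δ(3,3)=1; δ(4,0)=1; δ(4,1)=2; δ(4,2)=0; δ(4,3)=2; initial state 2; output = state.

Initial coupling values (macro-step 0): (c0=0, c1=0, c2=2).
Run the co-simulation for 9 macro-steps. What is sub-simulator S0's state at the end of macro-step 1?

macro 1: S0 reads c1=0 → after 1×micro: 2; S1 reads c0=0 → after 1×micro: 4; S2 reads c1=0 → after 2×micro: 1 ⇒ (c0=2, c1=4, c2=1)
macro 2: S0 reads c1=4 → after 1×micro: 2; S1 reads c0=2 → after 1×micro: 3; S2 reads c1=4 → after 2×micro: 3 ⇒ (c0=2, c1=3, c2=3)
macro 3: S0 reads c1=3 → after 1×micro: 0; S1 reads c0=2 → after 1×micro: 3; S2 reads c1=3 → after 2×micro: 0 ⇒ (c0=0, c1=3, c2=0)
macro 4: S0 reads c1=3 → after 1×micro: 0; S1 reads c0=0 → after 1×micro: 3; S2 reads c1=3 → after 2×micro: 0 ⇒ (c0=0, c1=3, c2=0)
macro 5: S0 reads c1=3 → after 1×micro: 0; S1 reads c0=0 → after 1×micro: 3; S2 reads c1=3 → after 2×micro: 0 ⇒ (c0=0, c1=3, c2=0)
macro 6: S0 reads c1=3 → after 1×micro: 0; S1 reads c0=0 → after 1×micro: 3; S2 reads c1=3 → after 2×micro: 0 ⇒ (c0=0, c1=3, c2=0)
macro 7: S0 reads c1=3 → after 1×micro: 0; S1 reads c0=0 → after 1×micro: 3; S2 reads c1=3 → after 2×micro: 0 ⇒ (c0=0, c1=3, c2=0)
macro 8: S0 reads c1=3 → after 1×micro: 0; S1 reads c0=0 → after 1×micro: 3; S2 reads c1=3 → after 2×micro: 0 ⇒ (c0=0, c1=3, c2=0)
macro 9: S0 reads c1=3 → after 1×micro: 0; S1 reads c0=0 → after 1×micro: 3; S2 reads c1=3 → after 2×micro: 0 ⇒ (c0=0, c1=3, c2=0)

S0 state at macro-step 1 = 2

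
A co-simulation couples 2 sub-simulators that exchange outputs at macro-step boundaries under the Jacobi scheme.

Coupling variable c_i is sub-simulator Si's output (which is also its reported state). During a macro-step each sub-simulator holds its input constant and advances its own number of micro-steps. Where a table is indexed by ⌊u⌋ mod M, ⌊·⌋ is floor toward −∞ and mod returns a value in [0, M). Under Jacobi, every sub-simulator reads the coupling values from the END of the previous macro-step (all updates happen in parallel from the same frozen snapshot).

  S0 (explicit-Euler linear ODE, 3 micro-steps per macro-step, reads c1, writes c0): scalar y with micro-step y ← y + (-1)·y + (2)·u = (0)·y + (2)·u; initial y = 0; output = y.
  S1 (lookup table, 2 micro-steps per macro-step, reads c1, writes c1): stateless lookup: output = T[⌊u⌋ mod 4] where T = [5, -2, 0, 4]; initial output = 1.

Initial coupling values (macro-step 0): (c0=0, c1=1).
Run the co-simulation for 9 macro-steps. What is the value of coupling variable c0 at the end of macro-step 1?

macro 1: S0 reads c1=1 → after 3×micro: 2; S1 reads c1=1 → after 2×micro: -2 ⇒ (c0=2, c1=-2)
macro 2: S0 reads c1=-2 → after 3×micro: -4; S1 reads c1=-2 → after 2×micro: 0 ⇒ (c0=-4, c1=0)
macro 3: S0 reads c1=0 → after 3×micro: 0; S1 reads c1=0 → after 2×micro: 5 ⇒ (c0=0, c1=5)
macro 4: S0 reads c1=5 → after 3×micro: 10; S1 reads c1=5 → after 2×micro: -2 ⇒ (c0=10, c1=-2)
macro 5: S0 reads c1=-2 → after 3×micro: -4; S1 reads c1=-2 → after 2×micro: 0 ⇒ (c0=-4, c1=0)
macro 6: S0 reads c1=0 → after 3×micro: 0; S1 reads c1=0 → after 2×micro: 5 ⇒ (c0=0, c1=5)
macro 7: S0 reads c1=5 → after 3×micro: 10; S1 reads c1=5 → after 2×micro: -2 ⇒ (c0=10, c1=-2)
macro 8: S0 reads c1=-2 → after 3×micro: -4; S1 reads c1=-2 → after 2×micro: 0 ⇒ (c0=-4, c1=0)
macro 9: S0 reads c1=0 → after 3×micro: 0; S1 reads c1=0 → after 2×micro: 5 ⇒ (c0=0, c1=5)

c0 at macro-step 1 = 2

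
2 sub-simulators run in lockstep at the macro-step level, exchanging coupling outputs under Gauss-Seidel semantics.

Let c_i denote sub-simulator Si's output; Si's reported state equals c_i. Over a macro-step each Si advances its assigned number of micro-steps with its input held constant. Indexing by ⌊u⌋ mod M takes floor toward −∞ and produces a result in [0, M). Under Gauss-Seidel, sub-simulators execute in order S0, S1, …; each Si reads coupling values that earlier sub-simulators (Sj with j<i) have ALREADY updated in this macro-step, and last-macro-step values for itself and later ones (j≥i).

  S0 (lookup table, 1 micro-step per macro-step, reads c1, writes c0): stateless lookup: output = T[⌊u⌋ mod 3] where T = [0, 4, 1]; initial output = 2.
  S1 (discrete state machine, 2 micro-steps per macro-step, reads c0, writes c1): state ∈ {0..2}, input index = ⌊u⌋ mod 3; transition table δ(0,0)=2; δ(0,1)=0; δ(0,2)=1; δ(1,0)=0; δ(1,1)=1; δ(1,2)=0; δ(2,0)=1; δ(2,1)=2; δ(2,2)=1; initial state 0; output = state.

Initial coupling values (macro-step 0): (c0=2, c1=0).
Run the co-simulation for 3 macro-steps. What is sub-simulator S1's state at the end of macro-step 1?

macro 1: S0 reads c1=0 → after 1×micro: 0; S1 reads c0=0 → after 2×micro: 1 ⇒ (c0=0, c1=1)
macro 2: S0 reads c1=1 → after 1×micro: 4; S1 reads c0=4 → after 2×micro: 1 ⇒ (c0=4, c1=1)
macro 3: S0 reads c1=1 → after 1×micro: 4; S1 reads c0=4 → after 2×micro: 1 ⇒ (c0=4, c1=1)

S1 state at macro-step 1 = 1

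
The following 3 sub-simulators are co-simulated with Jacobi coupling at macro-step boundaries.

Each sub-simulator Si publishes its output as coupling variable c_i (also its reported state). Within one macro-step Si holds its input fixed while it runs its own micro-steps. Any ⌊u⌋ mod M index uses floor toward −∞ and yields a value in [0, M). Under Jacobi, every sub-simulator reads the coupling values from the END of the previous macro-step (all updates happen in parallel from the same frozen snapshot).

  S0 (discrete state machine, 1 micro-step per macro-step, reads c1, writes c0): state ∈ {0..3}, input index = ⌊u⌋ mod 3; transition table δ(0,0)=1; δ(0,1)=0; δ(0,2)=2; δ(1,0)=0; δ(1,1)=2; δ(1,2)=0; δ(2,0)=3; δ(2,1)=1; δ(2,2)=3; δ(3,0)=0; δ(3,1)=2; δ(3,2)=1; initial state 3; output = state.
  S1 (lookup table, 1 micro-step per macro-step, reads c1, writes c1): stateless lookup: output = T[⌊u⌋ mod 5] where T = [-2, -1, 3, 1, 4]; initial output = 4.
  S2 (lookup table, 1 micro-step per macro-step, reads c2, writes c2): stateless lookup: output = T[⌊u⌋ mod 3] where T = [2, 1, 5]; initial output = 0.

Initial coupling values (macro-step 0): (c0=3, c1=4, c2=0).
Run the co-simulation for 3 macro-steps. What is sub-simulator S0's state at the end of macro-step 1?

macro 1: S0 reads c1=4 → after 1×micro: 2; S1 reads c1=4 → after 1×micro: 4; S2 reads c2=0 → after 1×micro: 2 ⇒ (c0=2, c1=4, c2=2)
macro 2: S0 reads c1=4 → after 1×micro: 1; S1 reads c1=4 → after 1×micro: 4; S2 reads c2=2 → after 1×micro: 5 ⇒ (c0=1, c1=4, c2=5)
macro 3: S0 reads c1=4 → after 1×micro: 2; S1 reads c1=4 → after 1×micro: 4; S2 reads c2=5 → after 1×micro: 5 ⇒ (c0=2, c1=4, c2=5)

S0 state at macro-step 1 = 2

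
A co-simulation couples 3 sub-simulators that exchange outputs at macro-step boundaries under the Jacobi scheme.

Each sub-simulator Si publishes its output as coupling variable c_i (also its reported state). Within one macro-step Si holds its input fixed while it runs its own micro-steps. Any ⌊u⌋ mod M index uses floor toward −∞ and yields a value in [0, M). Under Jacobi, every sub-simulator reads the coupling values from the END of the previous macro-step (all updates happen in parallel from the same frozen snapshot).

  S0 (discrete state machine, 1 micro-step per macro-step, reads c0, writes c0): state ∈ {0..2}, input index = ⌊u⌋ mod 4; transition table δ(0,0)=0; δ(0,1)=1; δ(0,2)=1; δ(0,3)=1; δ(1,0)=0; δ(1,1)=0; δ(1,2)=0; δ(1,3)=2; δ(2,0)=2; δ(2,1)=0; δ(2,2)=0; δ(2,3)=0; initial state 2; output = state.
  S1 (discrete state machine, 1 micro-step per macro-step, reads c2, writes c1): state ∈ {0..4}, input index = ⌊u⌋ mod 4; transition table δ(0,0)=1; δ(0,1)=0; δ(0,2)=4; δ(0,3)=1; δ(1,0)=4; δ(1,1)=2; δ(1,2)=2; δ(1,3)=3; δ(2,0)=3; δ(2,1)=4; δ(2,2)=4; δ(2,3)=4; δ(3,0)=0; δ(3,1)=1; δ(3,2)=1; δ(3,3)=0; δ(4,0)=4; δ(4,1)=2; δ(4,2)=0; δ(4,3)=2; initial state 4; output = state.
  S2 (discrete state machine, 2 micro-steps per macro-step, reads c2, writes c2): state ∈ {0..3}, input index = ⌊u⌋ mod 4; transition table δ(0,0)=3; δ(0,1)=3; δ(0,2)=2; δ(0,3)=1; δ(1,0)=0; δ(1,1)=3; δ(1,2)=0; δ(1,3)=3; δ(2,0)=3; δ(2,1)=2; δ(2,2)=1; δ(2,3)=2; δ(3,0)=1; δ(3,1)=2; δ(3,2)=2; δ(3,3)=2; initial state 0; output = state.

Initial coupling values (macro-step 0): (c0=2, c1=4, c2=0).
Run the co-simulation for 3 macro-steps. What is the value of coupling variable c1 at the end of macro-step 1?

c1 at macro-step 1 = 4

macro 1: S0 reads c0=2 → after 1×micro: 0; S1 reads c2=0 → after 1×micro: 4; S2 reads c2=0 → after 2×micro: 1 ⇒ (c0=0, c1=4, c2=1)
macro 2: S0 reads c0=0 → after 1×micro: 0; S1 reads c2=1 → after 1×micro: 2; S2 reads c2=1 → after 2×micro: 2 ⇒ (c0=0, c1=2, c2=2)
macro 3: S0 reads c0=0 → after 1×micro: 0; S1 reads c2=2 → after 1×micro: 4; S2 reads c2=2 → after 2×micro: 0 ⇒ (c0=0, c1=4, c2=0)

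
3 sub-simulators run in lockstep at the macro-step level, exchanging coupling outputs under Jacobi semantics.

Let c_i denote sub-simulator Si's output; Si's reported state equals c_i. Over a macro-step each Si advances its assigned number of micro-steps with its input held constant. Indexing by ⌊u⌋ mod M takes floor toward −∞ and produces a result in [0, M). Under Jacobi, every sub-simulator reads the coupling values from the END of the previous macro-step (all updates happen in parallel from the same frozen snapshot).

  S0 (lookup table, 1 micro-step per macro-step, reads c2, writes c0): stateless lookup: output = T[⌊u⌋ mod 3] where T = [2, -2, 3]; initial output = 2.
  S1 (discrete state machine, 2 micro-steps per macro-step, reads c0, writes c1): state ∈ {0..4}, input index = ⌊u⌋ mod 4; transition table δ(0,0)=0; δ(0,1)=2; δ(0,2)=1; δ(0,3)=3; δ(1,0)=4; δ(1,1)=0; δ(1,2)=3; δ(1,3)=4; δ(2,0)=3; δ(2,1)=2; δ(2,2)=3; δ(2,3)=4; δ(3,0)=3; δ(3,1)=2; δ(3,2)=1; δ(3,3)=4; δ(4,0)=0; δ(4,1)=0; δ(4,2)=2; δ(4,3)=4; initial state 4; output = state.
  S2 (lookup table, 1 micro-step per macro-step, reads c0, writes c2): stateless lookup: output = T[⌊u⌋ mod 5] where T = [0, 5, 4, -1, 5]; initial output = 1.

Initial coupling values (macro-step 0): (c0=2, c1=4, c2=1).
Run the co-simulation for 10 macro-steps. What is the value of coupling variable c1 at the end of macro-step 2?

macro 1: S0 reads c2=1 → after 1×micro: -2; S1 reads c0=2 → after 2×micro: 3; S2 reads c0=2 → after 1×micro: 4 ⇒ (c0=-2, c1=3, c2=4)
macro 2: S0 reads c2=4 → after 1×micro: -2; S1 reads c0=-2 → after 2×micro: 3; S2 reads c0=-2 → after 1×micro: -1 ⇒ (c0=-2, c1=3, c2=-1)
macro 3: S0 reads c2=-1 → after 1×micro: 3; S1 reads c0=-2 → after 2×micro: 3; S2 reads c0=-2 → after 1×micro: -1 ⇒ (c0=3, c1=3, c2=-1)
macro 4: S0 reads c2=-1 → after 1×micro: 3; S1 reads c0=3 → after 2×micro: 4; S2 reads c0=3 → after 1×micro: -1 ⇒ (c0=3, c1=4, c2=-1)
macro 5: S0 reads c2=-1 → after 1×micro: 3; S1 reads c0=3 → after 2×micro: 4; S2 reads c0=3 → after 1×micro: -1 ⇒ (c0=3, c1=4, c2=-1)
macro 6: S0 reads c2=-1 → after 1×micro: 3; S1 reads c0=3 → after 2×micro: 4; S2 reads c0=3 → after 1×micro: -1 ⇒ (c0=3, c1=4, c2=-1)
macro 7: S0 reads c2=-1 → after 1×micro: 3; S1 reads c0=3 → after 2×micro: 4; S2 reads c0=3 → after 1×micro: -1 ⇒ (c0=3, c1=4, c2=-1)
macro 8: S0 reads c2=-1 → after 1×micro: 3; S1 reads c0=3 → after 2×micro: 4; S2 reads c0=3 → after 1×micro: -1 ⇒ (c0=3, c1=4, c2=-1)
macro 9: S0 reads c2=-1 → after 1×micro: 3; S1 reads c0=3 → after 2×micro: 4; S2 reads c0=3 → after 1×micro: -1 ⇒ (c0=3, c1=4, c2=-1)
macro 10: S0 reads c2=-1 → after 1×micro: 3; S1 reads c0=3 → after 2×micro: 4; S2 reads c0=3 → after 1×micro: -1 ⇒ (c0=3, c1=4, c2=-1)

c1 at macro-step 2 = 3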